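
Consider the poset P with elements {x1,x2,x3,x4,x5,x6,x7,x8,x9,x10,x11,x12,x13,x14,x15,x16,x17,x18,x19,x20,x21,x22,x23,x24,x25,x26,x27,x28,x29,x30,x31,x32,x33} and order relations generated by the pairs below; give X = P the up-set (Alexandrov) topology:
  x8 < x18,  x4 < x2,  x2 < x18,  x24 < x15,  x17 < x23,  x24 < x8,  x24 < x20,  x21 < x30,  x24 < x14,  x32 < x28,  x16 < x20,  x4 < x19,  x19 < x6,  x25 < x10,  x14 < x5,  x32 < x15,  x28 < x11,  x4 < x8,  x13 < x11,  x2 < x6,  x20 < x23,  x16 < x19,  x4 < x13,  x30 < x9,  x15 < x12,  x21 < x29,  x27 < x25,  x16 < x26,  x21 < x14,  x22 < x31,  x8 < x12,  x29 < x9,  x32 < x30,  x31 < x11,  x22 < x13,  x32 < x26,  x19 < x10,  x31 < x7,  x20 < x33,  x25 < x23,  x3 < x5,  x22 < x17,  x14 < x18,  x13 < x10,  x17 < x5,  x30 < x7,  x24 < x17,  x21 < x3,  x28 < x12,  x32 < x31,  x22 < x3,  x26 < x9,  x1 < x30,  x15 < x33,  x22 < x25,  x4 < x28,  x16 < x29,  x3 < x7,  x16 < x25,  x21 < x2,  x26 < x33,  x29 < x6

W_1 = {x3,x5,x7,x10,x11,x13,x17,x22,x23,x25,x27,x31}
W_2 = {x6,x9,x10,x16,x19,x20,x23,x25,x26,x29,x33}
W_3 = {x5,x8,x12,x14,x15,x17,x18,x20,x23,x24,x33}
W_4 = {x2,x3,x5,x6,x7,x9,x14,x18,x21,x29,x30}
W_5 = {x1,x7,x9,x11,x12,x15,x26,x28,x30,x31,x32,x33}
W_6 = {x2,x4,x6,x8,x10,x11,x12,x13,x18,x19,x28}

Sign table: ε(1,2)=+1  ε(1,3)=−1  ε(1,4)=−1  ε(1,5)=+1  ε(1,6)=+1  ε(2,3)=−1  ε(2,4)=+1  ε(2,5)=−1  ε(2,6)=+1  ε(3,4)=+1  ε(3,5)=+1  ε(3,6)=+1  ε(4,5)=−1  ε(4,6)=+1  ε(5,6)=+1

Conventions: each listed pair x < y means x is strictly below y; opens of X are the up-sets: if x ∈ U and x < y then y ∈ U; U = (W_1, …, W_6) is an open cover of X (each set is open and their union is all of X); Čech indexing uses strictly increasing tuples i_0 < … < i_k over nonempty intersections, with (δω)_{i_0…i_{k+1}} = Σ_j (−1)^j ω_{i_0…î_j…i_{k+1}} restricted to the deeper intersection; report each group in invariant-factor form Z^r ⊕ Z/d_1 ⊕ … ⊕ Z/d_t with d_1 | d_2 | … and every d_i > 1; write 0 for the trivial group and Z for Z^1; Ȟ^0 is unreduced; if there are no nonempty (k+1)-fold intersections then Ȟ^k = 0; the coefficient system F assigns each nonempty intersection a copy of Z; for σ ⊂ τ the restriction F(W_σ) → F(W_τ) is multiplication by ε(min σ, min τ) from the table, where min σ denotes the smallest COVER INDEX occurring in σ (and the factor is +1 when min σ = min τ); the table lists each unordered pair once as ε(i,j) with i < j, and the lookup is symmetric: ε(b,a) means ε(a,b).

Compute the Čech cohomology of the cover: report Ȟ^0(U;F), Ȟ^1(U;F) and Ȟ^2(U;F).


nonempty overlaps:
  W12={x10,x23,x25} W13={x5,x17,x23} W14={x3,x5,x7} W15={x7,x11,x31} W16={x10,x11,x13} W23={x20,x23,x33} W24={x6,x9,x29} W25={x9,x26,x33} W26={x6,x10,x19} W34={x5,x14,x18} W35={x12,x15,x33} W36={x8,x12,x18} W45={x7,x9,x30} W46={x2,x6,x18} W56={x11,x12,x28}
  W123={x23} W126={x10} W134={x5} W145={x7} W156={x11} W235={x33} W245={x9} W246={x6} W346={x18} W356={x12}
C dims 6,15,10; δ0: rk 6, SNF 1^5·2; δ1: rk 9, SNF 1^9
degree 0: 6−6−0 = 0 → Ȟ^0 ≅ 0
degree 1: 15−9−6 = 0 plus torsion [2] → Ȟ^1 ≅ Z/2
degree 2: 10−0−9 = 1 → Ȟ^2 ≅ Z

Ȟ^0 = 0,  Ȟ^1 = Z/2,  Ȟ^2 = Z


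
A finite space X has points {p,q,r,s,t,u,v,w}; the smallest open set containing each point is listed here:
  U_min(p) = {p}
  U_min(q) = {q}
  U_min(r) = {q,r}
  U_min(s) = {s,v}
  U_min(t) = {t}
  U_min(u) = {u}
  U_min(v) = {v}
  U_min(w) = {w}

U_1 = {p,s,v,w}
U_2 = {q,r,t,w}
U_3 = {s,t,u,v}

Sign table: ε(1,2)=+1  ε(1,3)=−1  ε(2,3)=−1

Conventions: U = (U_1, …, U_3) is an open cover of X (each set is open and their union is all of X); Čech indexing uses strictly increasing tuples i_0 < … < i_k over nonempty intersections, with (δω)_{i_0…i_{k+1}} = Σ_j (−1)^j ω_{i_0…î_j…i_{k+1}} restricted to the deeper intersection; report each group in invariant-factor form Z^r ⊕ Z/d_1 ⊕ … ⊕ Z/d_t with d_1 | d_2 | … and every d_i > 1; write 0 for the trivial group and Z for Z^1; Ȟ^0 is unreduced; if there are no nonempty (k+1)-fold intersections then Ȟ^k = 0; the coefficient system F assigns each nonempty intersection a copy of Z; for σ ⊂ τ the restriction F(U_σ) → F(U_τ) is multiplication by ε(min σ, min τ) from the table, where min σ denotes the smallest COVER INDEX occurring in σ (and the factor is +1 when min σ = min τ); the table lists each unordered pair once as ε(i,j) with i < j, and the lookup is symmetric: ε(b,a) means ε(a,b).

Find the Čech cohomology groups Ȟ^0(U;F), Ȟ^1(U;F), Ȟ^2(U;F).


Ȟ^0 ≅ Z; Ȟ^1 ≅ Z; Ȟ^2 ≅ 0

nerve of the cover:
  U12={w} U13={s,v} U23={t}
C dims 3,3; δ0: rk 2, SNF 1^2
Ȟ^0 = (3 − 2) − 0 = 1, so Ȟ^0 ≅ Z
Ȟ^1 = (3 − 0) − 2 = 1, so Ȟ^1 ≅ Z
Ȟ^2 = (0 − 0) − 0 = 0, so Ȟ^2 ≅ 0


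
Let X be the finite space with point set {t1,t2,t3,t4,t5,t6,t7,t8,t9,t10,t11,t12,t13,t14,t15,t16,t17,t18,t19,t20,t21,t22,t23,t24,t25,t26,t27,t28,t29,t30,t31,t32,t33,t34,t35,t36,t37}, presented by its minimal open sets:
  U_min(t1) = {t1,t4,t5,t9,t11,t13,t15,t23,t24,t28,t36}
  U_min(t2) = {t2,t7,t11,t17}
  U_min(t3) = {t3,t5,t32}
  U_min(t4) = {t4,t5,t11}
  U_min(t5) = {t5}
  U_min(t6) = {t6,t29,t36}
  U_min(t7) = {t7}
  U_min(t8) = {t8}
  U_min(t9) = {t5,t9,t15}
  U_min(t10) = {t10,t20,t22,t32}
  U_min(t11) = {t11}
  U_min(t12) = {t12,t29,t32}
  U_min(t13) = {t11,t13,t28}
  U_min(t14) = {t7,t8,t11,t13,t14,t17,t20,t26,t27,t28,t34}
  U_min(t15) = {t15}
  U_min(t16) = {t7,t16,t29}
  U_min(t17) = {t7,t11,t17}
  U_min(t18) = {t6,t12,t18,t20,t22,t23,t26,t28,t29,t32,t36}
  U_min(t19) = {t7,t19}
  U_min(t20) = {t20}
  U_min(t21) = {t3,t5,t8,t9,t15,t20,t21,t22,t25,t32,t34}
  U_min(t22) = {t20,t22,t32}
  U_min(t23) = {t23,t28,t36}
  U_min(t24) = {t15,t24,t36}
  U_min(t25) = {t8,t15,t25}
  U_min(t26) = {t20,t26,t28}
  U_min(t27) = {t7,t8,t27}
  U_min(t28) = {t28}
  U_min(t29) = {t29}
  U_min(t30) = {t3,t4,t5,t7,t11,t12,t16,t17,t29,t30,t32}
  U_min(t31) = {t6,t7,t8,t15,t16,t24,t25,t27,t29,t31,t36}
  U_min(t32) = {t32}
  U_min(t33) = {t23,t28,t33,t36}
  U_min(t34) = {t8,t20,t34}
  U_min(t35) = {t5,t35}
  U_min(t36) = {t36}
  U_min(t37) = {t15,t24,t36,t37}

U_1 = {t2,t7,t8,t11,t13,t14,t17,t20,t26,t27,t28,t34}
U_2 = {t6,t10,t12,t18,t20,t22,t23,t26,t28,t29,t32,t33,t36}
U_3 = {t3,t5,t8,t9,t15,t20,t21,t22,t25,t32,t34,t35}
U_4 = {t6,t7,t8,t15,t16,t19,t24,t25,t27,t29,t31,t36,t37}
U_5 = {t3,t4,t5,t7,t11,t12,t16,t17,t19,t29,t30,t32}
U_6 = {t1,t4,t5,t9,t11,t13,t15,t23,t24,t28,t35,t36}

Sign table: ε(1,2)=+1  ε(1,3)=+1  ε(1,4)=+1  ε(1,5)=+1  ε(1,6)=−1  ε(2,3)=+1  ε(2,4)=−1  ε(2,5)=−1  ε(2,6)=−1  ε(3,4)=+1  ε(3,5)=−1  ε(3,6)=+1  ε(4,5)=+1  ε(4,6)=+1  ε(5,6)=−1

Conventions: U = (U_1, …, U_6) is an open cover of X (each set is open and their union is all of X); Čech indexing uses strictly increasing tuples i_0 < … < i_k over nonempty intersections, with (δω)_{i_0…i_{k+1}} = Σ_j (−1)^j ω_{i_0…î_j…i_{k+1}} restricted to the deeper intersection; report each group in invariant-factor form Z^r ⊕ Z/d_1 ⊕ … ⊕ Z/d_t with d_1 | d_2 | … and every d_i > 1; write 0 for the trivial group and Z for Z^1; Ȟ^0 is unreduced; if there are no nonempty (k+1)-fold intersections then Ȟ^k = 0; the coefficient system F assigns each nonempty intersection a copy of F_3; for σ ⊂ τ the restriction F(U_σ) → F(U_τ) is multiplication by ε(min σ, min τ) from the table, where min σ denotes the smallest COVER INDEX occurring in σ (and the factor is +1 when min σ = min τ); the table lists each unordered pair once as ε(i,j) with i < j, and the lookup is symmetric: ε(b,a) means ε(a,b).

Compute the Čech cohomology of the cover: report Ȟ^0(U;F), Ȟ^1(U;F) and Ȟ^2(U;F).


nerve simplices:
  U12={t20,t26,t28} U13={t8,t20,t34} U14={t7,t8,t27} U15={t7,t11,t17} U16={t11,t13,t28} U23={t20,t22,t32} U24={t6,t29,t36} U25={t12,t29,t32} U26={t23,t28,t36} U34={t8,t15,t25} U35={t3,t5,t32} U36={t5,t9,t15,t35} U45={t7,t16,t19,t29} U46={t15,t24,t36} U56={t4,t5,t11}
  U123={t20} U126={t28} U134={t8} U145={t7} U156={t11} U235={t32} U245={t29} U246={t36} U346={t15} U356={t5}
C dims 6,15,10; δ0: rk_F3 6; δ1: rk_F3 9
degree 0: 6−6−0 = 0 → Ȟ^0 ≅ 0
degree 1: 15−9−6 = 0 → Ȟ^1 ≅ 0
degree 2: 10−0−9 = 1 → Ȟ^2 ≅ Z/3

Ȟ^0 ≅ 0,  Ȟ^1 ≅ 0,  Ȟ^2 ≅ Z/3


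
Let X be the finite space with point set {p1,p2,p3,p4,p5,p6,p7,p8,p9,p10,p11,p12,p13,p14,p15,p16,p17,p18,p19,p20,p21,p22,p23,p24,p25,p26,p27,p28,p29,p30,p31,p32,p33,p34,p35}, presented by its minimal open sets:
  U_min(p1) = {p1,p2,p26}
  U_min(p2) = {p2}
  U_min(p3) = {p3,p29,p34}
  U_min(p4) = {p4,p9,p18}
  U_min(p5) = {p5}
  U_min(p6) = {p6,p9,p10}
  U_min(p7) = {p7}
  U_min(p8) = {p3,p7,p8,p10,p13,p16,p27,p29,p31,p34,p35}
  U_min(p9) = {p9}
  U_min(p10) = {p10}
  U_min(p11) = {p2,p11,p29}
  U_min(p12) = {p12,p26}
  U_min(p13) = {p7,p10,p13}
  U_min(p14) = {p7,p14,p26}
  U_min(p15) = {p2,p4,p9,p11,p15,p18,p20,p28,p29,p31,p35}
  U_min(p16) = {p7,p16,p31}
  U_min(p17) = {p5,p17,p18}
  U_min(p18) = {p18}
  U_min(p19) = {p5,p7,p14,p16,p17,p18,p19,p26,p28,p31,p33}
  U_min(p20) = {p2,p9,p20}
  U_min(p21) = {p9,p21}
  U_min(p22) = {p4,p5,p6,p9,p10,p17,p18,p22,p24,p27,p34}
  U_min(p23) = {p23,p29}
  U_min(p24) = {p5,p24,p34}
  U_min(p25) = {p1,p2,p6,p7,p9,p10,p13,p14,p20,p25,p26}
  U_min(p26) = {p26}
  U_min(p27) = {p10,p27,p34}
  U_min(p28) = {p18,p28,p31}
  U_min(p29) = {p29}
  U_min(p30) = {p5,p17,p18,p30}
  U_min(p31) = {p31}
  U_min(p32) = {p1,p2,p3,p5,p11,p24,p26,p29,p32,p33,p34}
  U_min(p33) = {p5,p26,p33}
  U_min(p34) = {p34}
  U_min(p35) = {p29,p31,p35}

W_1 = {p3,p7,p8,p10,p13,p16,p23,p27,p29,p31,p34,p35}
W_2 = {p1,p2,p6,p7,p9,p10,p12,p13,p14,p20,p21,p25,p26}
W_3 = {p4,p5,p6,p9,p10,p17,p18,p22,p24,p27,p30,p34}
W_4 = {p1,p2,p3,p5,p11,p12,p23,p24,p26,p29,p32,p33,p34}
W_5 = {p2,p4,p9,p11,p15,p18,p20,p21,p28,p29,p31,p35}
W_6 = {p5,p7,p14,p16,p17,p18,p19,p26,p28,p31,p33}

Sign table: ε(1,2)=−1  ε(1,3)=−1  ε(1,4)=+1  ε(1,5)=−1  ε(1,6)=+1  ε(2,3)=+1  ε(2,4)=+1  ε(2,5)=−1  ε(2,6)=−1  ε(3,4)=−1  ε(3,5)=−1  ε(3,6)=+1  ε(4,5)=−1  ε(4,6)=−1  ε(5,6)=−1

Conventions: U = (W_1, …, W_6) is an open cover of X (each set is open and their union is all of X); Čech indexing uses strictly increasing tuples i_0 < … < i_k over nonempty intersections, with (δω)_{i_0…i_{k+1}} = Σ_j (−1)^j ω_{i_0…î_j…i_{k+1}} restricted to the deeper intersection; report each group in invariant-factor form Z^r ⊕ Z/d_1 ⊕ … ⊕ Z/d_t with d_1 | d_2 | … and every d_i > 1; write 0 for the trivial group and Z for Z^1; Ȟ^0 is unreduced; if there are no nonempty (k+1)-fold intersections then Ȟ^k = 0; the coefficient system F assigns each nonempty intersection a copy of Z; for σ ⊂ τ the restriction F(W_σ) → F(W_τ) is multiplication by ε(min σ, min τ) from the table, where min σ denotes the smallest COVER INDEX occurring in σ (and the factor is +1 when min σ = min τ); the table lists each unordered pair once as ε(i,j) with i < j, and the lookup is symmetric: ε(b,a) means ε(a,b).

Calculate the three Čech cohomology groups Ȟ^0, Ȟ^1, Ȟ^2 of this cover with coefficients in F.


Ȟ^0 = 0; Ȟ^1 = Z/2; Ȟ^2 = Z

cover nerve:
  W12={p7,p10,p13} W13={p10,p27,p34} W14={p3,p23,p29,p34} W15={p29,p31,p35} W16={p7,p16,p31} W23={p6,p9,p10} W24={p1,p2,p12,p26} W25={p2,p9,p20,p21} W26={p7,p14,p26} W34={p5,p24,p34} W35={p4,p9,p18} W36={p5,p17,p18} W45={p2,p11,p29} W46={p5,p26,p33} W56={p18,p28,p31}
  W123={p10} W126={p7} W134={p34} W145={p29} W156={p31} W235={p9} W245={p2} W246={p26} W346={p5} W356={p18}
C dims 6,15,10; δ0: rk 6, SNF 1^5·2; δ1: rk 9, SNF 1^9
Ȟ^0: (6−6)−0=0 ⇒ 0
Ȟ^1: (15−9)−6=0 plus torsion [2] ⇒ Z/2
Ȟ^2: (10−0)−9=1 ⇒ Z


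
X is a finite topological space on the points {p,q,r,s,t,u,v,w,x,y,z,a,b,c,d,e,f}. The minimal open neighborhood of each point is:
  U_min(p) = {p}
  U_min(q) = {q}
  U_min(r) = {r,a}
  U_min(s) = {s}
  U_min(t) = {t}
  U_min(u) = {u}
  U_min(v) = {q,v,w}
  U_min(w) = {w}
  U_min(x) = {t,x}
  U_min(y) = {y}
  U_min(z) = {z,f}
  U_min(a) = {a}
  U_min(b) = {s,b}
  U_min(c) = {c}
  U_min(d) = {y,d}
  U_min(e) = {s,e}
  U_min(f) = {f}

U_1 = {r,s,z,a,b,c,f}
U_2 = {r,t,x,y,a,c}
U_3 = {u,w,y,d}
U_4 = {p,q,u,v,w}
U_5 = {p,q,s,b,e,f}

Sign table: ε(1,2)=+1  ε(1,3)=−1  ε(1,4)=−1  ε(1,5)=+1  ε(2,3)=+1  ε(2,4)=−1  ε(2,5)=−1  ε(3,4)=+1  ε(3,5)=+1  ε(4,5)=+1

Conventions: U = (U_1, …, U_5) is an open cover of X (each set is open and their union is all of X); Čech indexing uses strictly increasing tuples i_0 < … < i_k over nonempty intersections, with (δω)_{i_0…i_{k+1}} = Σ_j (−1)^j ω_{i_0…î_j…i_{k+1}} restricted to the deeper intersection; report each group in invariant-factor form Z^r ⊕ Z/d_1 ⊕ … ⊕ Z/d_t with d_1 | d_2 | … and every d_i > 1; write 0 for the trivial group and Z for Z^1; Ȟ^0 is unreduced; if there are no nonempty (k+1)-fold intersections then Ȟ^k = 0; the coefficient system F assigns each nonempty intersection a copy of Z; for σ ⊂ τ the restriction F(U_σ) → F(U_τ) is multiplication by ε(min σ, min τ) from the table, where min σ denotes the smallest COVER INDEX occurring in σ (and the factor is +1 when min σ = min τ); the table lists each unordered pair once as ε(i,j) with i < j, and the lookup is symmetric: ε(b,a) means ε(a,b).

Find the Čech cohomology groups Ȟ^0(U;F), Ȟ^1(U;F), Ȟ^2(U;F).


nonempty overlaps:
  U12={r,a,c} U15={s,b,f} U23={y} U34={u,w} U45={p,q}
C dims 5,5; δ0: rk 4, SNF 1^4
degree 0: 5−4−0 = 1 → Ȟ^0 ≅ Z
degree 1: 5−0−4 = 1 → Ȟ^1 ≅ Z
degree 2: 0−0−0 = 0 → Ȟ^2 ≅ 0

Ȟ^0 = Z, Ȟ^1 = Z and Ȟ^2 = 0


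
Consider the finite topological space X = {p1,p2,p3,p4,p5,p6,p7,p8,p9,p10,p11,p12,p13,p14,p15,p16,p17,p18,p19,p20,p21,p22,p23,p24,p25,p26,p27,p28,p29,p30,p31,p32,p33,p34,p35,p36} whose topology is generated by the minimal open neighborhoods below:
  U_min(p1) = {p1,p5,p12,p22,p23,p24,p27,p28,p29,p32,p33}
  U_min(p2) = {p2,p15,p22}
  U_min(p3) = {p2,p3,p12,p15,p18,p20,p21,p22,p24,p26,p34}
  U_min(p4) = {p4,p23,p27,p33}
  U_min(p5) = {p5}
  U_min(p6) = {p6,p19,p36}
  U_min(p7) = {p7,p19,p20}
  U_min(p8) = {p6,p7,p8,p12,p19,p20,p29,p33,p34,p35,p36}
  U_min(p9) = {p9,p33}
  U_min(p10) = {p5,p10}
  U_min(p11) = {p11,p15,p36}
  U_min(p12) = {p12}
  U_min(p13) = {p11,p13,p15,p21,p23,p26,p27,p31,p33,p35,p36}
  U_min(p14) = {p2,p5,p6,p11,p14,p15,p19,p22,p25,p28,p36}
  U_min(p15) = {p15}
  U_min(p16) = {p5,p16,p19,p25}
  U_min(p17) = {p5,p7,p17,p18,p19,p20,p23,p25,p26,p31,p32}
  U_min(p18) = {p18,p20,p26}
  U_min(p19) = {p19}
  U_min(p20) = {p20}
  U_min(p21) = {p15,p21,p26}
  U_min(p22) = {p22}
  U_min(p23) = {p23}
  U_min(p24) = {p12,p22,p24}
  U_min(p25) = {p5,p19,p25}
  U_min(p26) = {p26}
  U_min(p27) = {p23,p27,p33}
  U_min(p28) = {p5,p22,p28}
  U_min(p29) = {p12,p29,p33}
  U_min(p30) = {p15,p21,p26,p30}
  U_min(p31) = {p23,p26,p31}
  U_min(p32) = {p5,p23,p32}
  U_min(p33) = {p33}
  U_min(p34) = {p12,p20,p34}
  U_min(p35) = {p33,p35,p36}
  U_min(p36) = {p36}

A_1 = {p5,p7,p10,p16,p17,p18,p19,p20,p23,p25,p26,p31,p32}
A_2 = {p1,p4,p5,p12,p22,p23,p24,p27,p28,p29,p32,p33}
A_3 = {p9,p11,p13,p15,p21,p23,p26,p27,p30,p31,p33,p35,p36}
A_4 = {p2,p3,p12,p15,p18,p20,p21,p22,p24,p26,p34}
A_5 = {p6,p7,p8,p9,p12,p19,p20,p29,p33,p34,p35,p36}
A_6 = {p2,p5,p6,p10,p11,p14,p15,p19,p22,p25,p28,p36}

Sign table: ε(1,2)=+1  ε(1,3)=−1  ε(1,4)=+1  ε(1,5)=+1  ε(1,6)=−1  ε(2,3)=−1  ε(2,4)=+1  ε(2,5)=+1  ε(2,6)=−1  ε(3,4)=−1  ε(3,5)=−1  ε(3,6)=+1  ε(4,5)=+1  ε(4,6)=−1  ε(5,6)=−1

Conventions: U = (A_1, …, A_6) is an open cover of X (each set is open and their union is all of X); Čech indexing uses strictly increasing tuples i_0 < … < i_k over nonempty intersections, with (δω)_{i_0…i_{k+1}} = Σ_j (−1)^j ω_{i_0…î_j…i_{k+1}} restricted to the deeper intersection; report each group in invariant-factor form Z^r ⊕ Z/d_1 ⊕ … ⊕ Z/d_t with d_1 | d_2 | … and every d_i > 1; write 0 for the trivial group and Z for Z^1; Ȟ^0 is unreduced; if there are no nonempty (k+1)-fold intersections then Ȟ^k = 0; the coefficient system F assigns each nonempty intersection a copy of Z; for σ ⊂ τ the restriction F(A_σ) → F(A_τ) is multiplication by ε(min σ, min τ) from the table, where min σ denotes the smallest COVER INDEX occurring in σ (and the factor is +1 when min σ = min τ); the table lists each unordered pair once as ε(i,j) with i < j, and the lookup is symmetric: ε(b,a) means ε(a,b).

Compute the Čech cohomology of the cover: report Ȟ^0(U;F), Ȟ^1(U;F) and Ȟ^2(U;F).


intersection data:
  A12={p5,p23,p32} A13={p23,p26,p31} A14={p18,p20,p26} A15={p7,p19,p20} A16={p5,p10,p19,p25} A23={p23,p27,p33} A24={p12,p22,p24} A25={p12,p29,p33} A26={p5,p22,p28} A34={p15,p21,p26} A35={p9,p33,p35,p36} A36={p11,p15,p36} A45={p12,p20,p34} A46={p2,p15,p22} A56={p6,p19,p36}
  A123={p23} A126={p5} A134={p26} A145={p20} A156={p19} A235={p33} A245={p12} A246={p22} A346={p15} A356={p36}
C dims 6,15,10; δ0: rk 5, SNF 1^5; δ1: rk 10, SNF 1^9·2
Ȟ^0 = (6 − 5) − 0 = 1, so Ȟ^0 ≅ Z
Ȟ^1 = (15 − 10) − 5 = 0, so Ȟ^1 ≅ 0
Ȟ^2 = (10 − 0) − 10 = 0 plus torsion [2], so Ȟ^2 ≅ Z/2

Ȟ^0(U;F) ≅ Z; Ȟ^1(U;F) ≅ 0; Ȟ^2(U;F) ≅ Z/2


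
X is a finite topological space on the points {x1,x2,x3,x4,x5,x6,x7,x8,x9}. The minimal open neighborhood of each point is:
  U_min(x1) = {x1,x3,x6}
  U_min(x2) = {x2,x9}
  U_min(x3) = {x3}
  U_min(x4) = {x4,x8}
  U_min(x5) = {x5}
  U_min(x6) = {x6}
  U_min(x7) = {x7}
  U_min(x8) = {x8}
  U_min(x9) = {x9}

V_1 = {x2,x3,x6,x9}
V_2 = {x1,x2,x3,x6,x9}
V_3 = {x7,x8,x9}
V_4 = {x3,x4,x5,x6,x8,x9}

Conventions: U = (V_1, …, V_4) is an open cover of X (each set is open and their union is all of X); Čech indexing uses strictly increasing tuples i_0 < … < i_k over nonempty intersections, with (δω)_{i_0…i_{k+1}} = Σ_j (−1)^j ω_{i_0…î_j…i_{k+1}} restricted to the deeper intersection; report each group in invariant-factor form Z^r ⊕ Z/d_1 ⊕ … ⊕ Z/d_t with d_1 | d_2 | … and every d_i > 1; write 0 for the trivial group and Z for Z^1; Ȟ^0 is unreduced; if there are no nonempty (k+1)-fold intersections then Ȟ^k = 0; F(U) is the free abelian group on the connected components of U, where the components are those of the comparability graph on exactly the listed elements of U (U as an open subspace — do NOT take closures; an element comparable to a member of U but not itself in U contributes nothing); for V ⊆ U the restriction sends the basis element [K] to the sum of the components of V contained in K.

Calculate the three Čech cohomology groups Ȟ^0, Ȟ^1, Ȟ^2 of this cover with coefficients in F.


Ȟ^0 = Z^5,  Ȟ^1 = 0,  Ȟ^2 = 0

nonempty overlaps:
  V12={x2,x3,x6,x9} V13={x9} V14={x3,x6,x9} V23={x9} V24={x3,x6,x9} V34={x8,x9}
  V123={x9} V124={x3,x6,x9} V134={x9} V234={x9}
  V1234={x9}
components per intersection:
  V1: {x2,x9} {x3} {x6}
  V2: {x1,x3,x6} {x2,x9}
  V3: {x7} {x8} {x9}
  V4: {x3} {x4,x8} {x5} {x6} {x9}
  V12: {x2,x9} {x3} {x6}
  V13: {x9}
  V14: {x3} {x6} {x9}
  V23: {x9}
  V24: {x3} {x6} {x9}
  V34: {x8} {x9}
  V123: {x9}
  V124: {x3} {x6} {x9}
  V134: {x9}
  V234: {x9}
  V1234: {x9}
C dims 13,13,6,1; δ0: rk 8, SNF 1^8; δ1: rk 5, SNF 1^5; δ2: rk 1, SNF 1^1
degree 0: 13−8−0 = 5 → Ȟ^0 ≅ Z^5
degree 1: 13−5−8 = 0 → Ȟ^1 ≅ 0
degree 2: 6−1−5 = 0 → Ȟ^2 ≅ 0


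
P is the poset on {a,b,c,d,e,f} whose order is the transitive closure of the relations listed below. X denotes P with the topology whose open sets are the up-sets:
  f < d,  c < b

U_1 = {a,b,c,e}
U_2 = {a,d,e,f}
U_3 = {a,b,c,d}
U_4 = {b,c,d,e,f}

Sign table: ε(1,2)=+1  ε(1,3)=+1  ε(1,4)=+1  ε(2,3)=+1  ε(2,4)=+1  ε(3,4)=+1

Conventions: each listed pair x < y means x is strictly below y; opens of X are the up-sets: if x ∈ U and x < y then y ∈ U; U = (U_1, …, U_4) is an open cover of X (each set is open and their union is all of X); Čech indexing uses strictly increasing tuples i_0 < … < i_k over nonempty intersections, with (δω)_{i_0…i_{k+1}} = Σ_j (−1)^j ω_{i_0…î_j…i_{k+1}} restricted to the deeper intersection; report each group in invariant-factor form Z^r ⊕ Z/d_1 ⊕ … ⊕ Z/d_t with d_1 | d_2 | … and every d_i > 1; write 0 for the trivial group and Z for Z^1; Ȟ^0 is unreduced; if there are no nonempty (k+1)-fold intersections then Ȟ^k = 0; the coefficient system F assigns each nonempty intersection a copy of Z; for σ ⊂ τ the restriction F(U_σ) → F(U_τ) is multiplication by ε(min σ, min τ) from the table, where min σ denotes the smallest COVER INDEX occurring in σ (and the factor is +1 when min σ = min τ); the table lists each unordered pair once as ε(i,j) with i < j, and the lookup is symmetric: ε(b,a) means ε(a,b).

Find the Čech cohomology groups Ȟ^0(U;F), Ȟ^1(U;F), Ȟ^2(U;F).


nonempty overlaps:
  U12={a,e} U13={a,b,c} U14={b,c,e} U23={a,d} U24={d,e,f} U34={b,c,d}
  U123={a} U124={e} U134={b,c} U234={d}
C dims 4,6,4; δ0: rk 3, SNF 1^3; δ1: rk 3, SNF 1^3
degree 0: 4−3−0 = 1 → Ȟ^0 ≅ Z
degree 1: 6−3−3 = 0 → Ȟ^1 ≅ 0
degree 2: 4−0−3 = 1 → Ȟ^2 ≅ Z

Ȟ^0(U;F) ≅ Z; Ȟ^1(U;F) ≅ 0; Ȟ^2(U;F) ≅ Z


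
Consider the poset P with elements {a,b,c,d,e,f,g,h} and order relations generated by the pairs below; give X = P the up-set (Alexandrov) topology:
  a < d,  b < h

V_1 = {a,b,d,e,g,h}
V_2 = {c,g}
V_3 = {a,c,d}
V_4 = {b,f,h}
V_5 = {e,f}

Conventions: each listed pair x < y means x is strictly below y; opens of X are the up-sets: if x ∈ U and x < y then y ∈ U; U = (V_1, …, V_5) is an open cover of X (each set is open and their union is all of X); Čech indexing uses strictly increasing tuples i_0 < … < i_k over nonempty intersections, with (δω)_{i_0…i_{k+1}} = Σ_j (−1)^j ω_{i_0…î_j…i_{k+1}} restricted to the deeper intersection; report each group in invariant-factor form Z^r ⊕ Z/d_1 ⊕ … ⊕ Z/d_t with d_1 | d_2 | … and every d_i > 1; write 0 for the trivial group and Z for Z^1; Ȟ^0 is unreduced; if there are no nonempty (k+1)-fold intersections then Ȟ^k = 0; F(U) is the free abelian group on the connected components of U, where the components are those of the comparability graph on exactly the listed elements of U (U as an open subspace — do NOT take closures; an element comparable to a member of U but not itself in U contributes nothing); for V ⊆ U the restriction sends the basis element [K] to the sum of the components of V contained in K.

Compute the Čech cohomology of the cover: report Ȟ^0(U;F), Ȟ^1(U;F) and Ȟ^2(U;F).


Ȟ^0 ≅ Z^6, Ȟ^1 ≅ 0, Ȟ^2 ≅ 0

nonempty intersections:
  V12={g} V13={a,d} V14={b,h} V15={e} V23={c} V45={f}
components per intersection:
  V1: {a,d} {b,h} {e} {g}
  V2: {c} {g}
  V3: {a,d} {c}
  V4: {b,h} {f}
  V5: {e} {f}
  V12: {g}
  V13: {a,d}
  V14: {b,h}
  V15: {e}
  V23: {c}
  V45: {f}
C dims 12,6; δ0: rk 6, SNF 1^6
Ȟ^0: (12−6)−0=6 ⇒ Z^6
Ȟ^1: (6−0)−6=0 ⇒ 0
Ȟ^2: (0−0)−0=0 ⇒ 0


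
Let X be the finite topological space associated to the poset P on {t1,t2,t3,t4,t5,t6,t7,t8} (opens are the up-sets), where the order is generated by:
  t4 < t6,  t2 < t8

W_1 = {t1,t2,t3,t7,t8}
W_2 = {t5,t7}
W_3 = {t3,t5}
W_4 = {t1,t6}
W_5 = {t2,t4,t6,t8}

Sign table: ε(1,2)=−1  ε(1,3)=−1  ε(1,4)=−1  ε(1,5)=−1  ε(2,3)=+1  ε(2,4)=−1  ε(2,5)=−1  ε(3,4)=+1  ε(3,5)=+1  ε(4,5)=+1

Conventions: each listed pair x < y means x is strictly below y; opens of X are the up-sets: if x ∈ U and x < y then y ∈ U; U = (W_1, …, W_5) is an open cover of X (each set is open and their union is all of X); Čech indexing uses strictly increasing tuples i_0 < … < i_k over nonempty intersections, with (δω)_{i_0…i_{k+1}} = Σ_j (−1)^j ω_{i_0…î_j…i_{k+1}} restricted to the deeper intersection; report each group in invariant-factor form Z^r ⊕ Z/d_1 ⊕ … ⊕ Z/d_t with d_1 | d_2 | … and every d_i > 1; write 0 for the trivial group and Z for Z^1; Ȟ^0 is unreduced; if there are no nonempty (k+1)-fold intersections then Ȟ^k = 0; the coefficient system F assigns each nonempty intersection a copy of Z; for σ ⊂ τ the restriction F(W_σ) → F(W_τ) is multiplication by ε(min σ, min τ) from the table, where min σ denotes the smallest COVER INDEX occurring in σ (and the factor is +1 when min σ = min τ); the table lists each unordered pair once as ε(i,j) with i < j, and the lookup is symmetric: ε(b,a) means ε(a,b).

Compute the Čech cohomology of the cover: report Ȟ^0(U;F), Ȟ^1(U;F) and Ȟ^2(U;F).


Ȟ^0 = Z, Ȟ^1 = Z^2, Ȟ^2 = 0

intersection data:
  W12={t7} W13={t3} W14={t1} W15={t2,t8} W23={t5} W45={t6}
C dims 5,6; δ0: rk 4, SNF 1^4
Ȟ^0 = (5 − 4) − 0 = 1, so Ȟ^0 ≅ Z
Ȟ^1 = (6 − 0) − 4 = 2, so Ȟ^1 ≅ Z^2
Ȟ^2 = (0 − 0) − 0 = 0, so Ȟ^2 ≅ 0


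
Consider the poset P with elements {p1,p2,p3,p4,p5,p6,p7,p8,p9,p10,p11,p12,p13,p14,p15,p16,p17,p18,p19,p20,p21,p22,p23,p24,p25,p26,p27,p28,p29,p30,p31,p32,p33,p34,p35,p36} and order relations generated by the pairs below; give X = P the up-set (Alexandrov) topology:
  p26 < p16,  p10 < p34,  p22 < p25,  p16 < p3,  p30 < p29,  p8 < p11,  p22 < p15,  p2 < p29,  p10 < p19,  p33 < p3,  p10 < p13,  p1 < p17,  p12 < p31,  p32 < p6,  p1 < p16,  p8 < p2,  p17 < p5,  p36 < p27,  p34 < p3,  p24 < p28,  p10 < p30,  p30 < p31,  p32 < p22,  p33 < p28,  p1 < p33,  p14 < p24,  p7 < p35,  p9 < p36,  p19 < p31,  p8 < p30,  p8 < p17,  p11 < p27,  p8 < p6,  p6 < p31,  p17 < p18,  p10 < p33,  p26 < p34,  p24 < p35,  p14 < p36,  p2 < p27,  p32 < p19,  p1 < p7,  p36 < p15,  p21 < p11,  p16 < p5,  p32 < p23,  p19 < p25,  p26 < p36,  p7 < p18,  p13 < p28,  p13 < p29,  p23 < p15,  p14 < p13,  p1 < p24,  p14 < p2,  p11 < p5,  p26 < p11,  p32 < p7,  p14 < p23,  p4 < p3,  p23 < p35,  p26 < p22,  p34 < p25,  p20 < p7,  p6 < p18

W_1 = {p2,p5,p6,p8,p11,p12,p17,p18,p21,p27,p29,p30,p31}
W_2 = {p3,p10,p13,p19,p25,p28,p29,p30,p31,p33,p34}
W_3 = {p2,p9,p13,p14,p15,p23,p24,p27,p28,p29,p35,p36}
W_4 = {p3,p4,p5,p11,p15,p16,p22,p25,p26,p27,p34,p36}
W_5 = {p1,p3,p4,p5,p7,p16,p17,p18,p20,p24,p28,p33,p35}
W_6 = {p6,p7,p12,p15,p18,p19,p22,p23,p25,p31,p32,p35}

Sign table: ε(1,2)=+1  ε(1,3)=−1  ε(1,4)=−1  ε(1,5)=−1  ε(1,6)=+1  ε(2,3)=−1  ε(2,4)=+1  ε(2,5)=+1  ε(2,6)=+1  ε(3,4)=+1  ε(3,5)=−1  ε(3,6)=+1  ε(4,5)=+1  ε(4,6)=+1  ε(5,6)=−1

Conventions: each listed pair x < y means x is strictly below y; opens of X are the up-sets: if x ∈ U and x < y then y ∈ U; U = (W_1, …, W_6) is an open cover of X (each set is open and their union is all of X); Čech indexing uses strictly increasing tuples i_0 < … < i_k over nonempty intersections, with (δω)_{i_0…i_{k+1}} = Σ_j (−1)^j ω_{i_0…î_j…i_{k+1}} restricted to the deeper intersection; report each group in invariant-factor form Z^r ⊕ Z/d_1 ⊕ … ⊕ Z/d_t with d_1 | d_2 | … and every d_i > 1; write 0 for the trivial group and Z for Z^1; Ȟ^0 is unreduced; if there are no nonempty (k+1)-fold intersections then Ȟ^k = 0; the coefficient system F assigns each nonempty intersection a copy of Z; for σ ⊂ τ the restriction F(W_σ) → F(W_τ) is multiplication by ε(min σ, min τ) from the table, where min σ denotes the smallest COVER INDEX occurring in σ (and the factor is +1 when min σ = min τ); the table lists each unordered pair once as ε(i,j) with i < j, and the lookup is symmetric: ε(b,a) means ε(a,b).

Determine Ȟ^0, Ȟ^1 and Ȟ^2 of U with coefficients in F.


Ȟ^0 ≅ 0, Ȟ^1 ≅ Z/2 and Ȟ^2 ≅ Z

nonempty intersections:
  W12={p29,p30,p31} W13={p2,p27,p29} W14={p5,p11,p27} W15={p5,p17,p18} W16={p6,p12,p18,p31} W23={p13,p28,p29} W24={p3,p25,p34} W25={p3,p28,p33} W26={p19,p25,p31} W34={p15,p27,p36} W35={p24,p28,p35} W36={p15,p23,p35} W45={p3,p4,p5,p16} W46={p15,p22,p25} W56={p7,p18,p35}
  W123={p29} W126={p31} W134={p27} W145={p5} W156={p18} W235={p28} W245={p3} W246={p25} W346={p15} W356={p35}
C dims 6,15,10; δ0: rk 6, SNF 1^5·2; δ1: rk 9, SNF 1^9
Ȟ^0: (6−6)−0=0 ⇒ 0
Ȟ^1: (15−9)−6=0 plus torsion [2] ⇒ Z/2
Ȟ^2: (10−0)−9=1 ⇒ Z


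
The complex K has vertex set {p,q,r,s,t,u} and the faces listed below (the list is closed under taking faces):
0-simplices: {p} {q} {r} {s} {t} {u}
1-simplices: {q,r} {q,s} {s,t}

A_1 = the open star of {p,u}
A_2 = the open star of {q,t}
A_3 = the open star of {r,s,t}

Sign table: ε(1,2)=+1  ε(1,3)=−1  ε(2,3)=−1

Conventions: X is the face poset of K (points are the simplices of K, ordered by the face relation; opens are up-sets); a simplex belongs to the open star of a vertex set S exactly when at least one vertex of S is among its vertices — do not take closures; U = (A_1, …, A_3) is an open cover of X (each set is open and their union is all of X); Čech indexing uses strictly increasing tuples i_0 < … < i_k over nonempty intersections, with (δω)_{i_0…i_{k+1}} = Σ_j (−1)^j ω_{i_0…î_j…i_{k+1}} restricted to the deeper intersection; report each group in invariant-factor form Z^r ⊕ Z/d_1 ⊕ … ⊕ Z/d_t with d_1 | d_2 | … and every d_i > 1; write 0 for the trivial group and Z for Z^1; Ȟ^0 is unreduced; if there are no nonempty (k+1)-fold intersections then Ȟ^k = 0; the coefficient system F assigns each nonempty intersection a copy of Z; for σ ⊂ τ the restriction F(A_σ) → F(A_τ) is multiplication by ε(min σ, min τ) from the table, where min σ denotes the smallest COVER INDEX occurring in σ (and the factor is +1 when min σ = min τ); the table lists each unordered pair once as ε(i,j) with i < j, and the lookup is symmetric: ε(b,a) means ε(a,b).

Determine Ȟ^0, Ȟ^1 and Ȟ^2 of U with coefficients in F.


nerve of the cover:
  A1={{p},{u}} A2={{q},{t},{q,r},{q,s},{s,t}} A3={{r},{s},{t},{q,r},{q,s},{s,t}}
  A23={{t},{q,r},{q,s},{s,t}}
C dims 3,1; δ0: rk 1, SNF 1^1
Ȟ^0 = (3 − 1) − 0 = 2, so Ȟ^0 ≅ Z^2
Ȟ^1 = (1 − 0) − 1 = 0, so Ȟ^1 ≅ 0
Ȟ^2 = (0 − 0) − 0 = 0, so Ȟ^2 ≅ 0

Ȟ^0 = Z^2, Ȟ^1 = 0, Ȟ^2 = 0


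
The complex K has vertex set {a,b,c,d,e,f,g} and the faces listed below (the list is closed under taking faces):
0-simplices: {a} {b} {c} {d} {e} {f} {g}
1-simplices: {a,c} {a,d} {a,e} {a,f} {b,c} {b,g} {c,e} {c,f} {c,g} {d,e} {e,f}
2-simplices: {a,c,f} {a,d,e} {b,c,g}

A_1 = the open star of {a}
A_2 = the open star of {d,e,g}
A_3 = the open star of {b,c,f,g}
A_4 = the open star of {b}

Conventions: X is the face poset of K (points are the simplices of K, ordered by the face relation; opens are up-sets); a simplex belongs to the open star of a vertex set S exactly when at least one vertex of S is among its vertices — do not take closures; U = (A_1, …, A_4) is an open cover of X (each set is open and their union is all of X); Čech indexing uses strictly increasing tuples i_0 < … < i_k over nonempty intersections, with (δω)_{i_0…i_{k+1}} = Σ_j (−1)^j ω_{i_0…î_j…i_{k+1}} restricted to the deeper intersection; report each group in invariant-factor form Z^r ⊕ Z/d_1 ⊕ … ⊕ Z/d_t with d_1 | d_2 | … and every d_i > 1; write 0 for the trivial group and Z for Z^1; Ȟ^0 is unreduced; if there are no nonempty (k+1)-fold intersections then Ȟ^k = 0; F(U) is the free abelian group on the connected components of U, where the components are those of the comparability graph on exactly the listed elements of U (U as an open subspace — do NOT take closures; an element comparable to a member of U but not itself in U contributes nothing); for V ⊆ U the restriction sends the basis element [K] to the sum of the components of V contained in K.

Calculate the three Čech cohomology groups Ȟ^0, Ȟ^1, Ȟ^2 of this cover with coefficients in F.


Ȟ^0 ≅ Z; Ȟ^1 ≅ Z^2; Ȟ^2 ≅ 0

nerve of the cover:
  A1={{a},{a,c},{a,d},{a,e},{a,f},{a,c,f},{a,d,e}} A2={{d},{e},{g},{a,d},{a,e},{b,g},{c,e},{c,g},{d,e},{e,f},{a,d,e},{b,c,g}} A3={{b},{c},{f},{g},{a,c},{a,f},{b,c},{b,g},{c,e},{c,f},{c,g},{e,f},{a,c,f},{b,c,g}} A4={{b},{b,c},{b,g},{b,c,g}}
  A12={{a,d},{a,e},{a,d,e}} A13={{a,c},{a,f},{a,c,f}} A23={{g},{b,g},{c,e},{c,g},{e,f},{b,c,g}} A24={{b,g},{b,c,g}} A34={{b},{b,c},{b,g},{b,c,g}}
  A234={{b,g},{b,c,g}}
components per intersection:
  A1: {{a},{a,c},{a,d},{a,e},{a,f},{a,c,f},{a,d,e}}
  A2: {{d},{e},{a,d},{a,e},{c,e},{d,e},{e,f},{a,d,e}} {{g},{b,g},{c,g},{b,c,g}}
  A3: {{b},{c},{f},{g},{a,c},{a,f},{b,c},{b,g},{c,e},{c,f},{c,g},{e,f},{a,c,f},{b,c,g}}
  A4: {{b},{b,c},{b,g},{b,c,g}}
  A12: {{a,d},{a,e},{a,d,e}}
  A13: {{a,c},{a,f},{a,c,f}}
  A23: {{g},{b,g},{c,g},{b,c,g}} {{c,e}} {{e,f}}
  A24: {{b,g},{b,c,g}}
  A34: {{b},{b,c},{b,g},{b,c,g}}
  A234: {{b,g},{b,c,g}}
C dims 5,7,1; δ0: rk 4, SNF 1^4; δ1: rk 1, SNF 1^1
Ȟ^0 = (5 − 4) − 0 = 1, so Ȟ^0 ≅ Z
Ȟ^1 = (7 − 1) − 4 = 2, so Ȟ^1 ≅ Z^2
Ȟ^2 = (1 − 0) − 1 = 0, so Ȟ^2 ≅ 0


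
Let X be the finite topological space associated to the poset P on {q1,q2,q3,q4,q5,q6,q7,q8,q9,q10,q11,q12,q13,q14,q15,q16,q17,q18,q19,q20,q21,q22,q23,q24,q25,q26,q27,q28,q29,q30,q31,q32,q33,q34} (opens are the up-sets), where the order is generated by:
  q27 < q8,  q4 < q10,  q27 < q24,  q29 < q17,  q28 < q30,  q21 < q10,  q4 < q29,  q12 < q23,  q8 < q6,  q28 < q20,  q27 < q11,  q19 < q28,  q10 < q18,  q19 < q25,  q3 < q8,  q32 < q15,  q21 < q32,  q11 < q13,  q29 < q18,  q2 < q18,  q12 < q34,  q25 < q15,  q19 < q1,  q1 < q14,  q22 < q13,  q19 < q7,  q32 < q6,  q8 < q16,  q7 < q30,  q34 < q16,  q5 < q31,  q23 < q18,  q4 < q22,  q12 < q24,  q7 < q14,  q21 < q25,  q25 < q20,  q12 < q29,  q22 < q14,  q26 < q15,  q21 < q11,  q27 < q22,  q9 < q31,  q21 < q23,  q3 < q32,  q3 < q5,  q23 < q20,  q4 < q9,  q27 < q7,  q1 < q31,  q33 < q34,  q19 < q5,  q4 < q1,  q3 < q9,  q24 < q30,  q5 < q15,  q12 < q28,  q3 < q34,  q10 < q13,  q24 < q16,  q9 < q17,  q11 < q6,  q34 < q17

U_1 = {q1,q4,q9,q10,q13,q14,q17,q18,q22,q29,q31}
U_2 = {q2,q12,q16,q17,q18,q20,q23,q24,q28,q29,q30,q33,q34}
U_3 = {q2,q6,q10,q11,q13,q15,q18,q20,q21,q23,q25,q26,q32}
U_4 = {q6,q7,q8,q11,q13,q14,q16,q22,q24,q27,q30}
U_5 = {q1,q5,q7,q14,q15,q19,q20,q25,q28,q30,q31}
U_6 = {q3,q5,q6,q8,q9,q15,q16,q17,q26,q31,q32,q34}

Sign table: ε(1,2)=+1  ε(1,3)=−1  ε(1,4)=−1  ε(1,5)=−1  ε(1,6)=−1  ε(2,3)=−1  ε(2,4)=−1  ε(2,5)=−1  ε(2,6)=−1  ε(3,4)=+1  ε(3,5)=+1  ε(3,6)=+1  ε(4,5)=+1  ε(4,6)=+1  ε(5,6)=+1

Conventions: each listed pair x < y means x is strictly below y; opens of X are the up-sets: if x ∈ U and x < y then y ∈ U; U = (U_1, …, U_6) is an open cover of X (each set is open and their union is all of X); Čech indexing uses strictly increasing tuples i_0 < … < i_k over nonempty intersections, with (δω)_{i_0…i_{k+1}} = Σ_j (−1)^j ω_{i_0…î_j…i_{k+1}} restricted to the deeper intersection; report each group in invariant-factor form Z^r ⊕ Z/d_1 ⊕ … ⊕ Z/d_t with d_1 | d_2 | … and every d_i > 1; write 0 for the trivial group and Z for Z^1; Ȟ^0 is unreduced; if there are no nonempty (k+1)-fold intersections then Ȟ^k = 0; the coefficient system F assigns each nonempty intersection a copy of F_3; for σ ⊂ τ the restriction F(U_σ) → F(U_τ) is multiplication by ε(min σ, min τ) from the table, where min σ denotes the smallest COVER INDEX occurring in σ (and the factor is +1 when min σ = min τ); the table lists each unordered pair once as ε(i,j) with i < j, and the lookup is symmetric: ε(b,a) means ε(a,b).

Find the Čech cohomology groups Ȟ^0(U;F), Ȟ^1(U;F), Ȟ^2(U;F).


nonempty overlaps:
  U12={q17,q18,q29} U13={q10,q13,q18} U14={q13,q14,q22} U15={q1,q14,q31} U16={q9,q17,q31} U23={q2,q18,q20,q23} U24={q16,q24,q30} U25={q20,q28,q30} U26={q16,q17,q34} U34={q6,q11,q13} U35={q15,q20,q25} U36={q6,q15,q26,q32} U45={q7,q14,q30} U46={q6,q8,q16} U56={q5,q15,q31}
  U123={q18} U126={q17} U134={q13} U145={q14} U156={q31} U235={q20} U245={q30} U246={q16} U346={q6} U356={q15}
C dims 6,15,10; δ0: rk_F3 5; δ1: rk_F3 10
degree 0: 6−5−0 = 1 → Ȟ^0 ≅ Z/3
degree 1: 15−10−5 = 0 → Ȟ^1 ≅ 0
degree 2: 10−0−10 = 0 → Ȟ^2 ≅ 0

Ȟ^0 = Z/3, Ȟ^1 = 0 and Ȟ^2 = 0


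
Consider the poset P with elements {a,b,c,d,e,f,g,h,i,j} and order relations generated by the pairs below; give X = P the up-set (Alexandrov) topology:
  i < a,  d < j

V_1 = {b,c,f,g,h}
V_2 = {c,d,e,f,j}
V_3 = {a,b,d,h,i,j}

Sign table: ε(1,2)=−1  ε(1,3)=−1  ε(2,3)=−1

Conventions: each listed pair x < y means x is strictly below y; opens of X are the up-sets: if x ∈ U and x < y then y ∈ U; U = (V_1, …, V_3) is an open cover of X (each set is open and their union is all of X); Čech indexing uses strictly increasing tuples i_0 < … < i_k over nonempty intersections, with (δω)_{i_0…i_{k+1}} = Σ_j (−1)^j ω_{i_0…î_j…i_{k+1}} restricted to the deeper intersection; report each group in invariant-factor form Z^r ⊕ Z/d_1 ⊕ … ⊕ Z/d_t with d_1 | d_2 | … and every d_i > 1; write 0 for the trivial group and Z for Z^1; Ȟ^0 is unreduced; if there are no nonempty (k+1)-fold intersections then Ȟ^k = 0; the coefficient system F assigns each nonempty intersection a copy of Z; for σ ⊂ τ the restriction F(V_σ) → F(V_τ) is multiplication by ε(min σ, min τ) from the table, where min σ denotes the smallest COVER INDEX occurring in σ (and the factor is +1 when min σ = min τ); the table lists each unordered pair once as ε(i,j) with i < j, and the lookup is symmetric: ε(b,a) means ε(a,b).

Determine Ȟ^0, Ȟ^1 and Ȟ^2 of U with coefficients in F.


intersection data:
  V12={c,f} V13={b,h} V23={d,j}
C dims 3,3; δ0: rk 3, SNF 1^2·2
Ȟ^0 = (3 − 3) − 0 = 0, so Ȟ^0 ≅ 0
Ȟ^1 = (3 − 0) − 3 = 0 plus torsion [2], so Ȟ^1 ≅ Z/2
Ȟ^2 = (0 − 0) − 0 = 0, so Ȟ^2 ≅ 0

Ȟ^0(U;F) ≅ 0, Ȟ^1(U;F) ≅ Z/2 and Ȟ^2(U;F) ≅ 0


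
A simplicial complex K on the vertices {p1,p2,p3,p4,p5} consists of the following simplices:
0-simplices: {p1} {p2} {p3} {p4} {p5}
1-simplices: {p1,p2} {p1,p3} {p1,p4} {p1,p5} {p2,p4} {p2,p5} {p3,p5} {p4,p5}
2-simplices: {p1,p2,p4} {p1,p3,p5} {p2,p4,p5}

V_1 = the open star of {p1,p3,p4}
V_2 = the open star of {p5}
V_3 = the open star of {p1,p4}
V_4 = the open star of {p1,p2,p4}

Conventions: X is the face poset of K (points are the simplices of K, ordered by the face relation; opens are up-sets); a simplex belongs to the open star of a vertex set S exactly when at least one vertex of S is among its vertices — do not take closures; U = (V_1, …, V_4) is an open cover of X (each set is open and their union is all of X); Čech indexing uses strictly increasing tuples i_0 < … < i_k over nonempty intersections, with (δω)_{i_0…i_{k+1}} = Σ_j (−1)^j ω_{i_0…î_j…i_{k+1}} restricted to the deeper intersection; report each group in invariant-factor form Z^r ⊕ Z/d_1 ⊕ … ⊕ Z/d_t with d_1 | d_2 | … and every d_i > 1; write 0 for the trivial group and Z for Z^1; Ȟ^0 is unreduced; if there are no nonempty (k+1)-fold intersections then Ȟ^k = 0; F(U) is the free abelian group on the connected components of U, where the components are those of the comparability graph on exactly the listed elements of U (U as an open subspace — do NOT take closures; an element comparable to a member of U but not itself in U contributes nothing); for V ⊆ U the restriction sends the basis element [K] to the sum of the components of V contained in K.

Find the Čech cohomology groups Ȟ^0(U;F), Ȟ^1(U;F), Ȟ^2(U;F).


nerve of the cover:
  V1={{p1},{p3},{p4},{p1,p2},{p1,p3},{p1,p4},{p1,p5},{p2,p4},{p3,p5},{p4,p5},{p1,p2,p4},{p1,p3,p5},{p2,p4,p5}} V2={{p5},{p1,p5},{p2,p5},{p3,p5},{p4,p5},{p1,p3,p5},{p2,p4,p5}} V3={{p1},{p4},{p1,p2},{p1,p3},{p1,p4},{p1,p5},{p2,p4},{p4,p5},{p1,p2,p4},{p1,p3,p5},{p2,p4,p5}} V4={{p1},{p2},{p4},{p1,p2},{p1,p3},{p1,p4},{p1,p5},{p2,p4},{p2,p5},{p4,p5},{p1,p2,p4},{p1,p3,p5},{p2,p4,p5}}
  V12={{p1,p5},{p3,p5},{p4,p5},{p1,p3,p5},{p2,p4,p5}} V13={{p1},{p4},{p1,p2},{p1,p3},{p1,p4},{p1,p5},{p2,p4},{p4,p5},{p1,p2,p4},{p1,p3,p5},{p2,p4,p5}} V14={{p1},{p4},{p1,p2},{p1,p3},{p1,p4},{p1,p5},{p2,p4},{p4,p5},{p1,p2,p4},{p1,p3,p5},{p2,p4,p5}} V23={{p1,p5},{p4,p5},{p1,p3,p5},{p2,p4,p5}} V24={{p1,p5},{p2,p5},{p4,p5},{p1,p3,p5},{p2,p4,p5}} V34={{p1},{p4},{p1,p2},{p1,p3},{p1,p4},{p1,p5},{p2,p4},{p4,p5},{p1,p2,p4},{p1,p3,p5},{p2,p4,p5}}
  V123={{p1,p5},{p4,p5},{p1,p3,p5},{p2,p4,p5}} V124={{p1,p5},{p4,p5},{p1,p3,p5},{p2,p4,p5}} V134={{p1},{p4},{p1,p2},{p1,p3},{p1,p4},{p1,p5},{p2,p4},{p4,p5},{p1,p2,p4},{p1,p3,p5},{p2,p4,p5}} V234={{p1,p5},{p4,p5},{p1,p3,p5},{p2,p4,p5}}
  V1234={{p1,p5},{p4,p5},{p1,p3,p5},{p2,p4,p5}}
components per intersection:
  V1: {{p1},{p3},{p4},{p1,p2},{p1,p3},{p1,p4},{p1,p5},{p2,p4},{p3,p5},{p4,p5},{p1,p2,p4},{p1,p3,p5},{p2,p4,p5}}
  V2: {{p5},{p1,p5},{p2,p5},{p3,p5},{p4,p5},{p1,p3,p5},{p2,p4,p5}}
  V3: {{p1},{p4},{p1,p2},{p1,p3},{p1,p4},{p1,p5},{p2,p4},{p4,p5},{p1,p2,p4},{p1,p3,p5},{p2,p4,p5}}
  V4: {{p1},{p2},{p4},{p1,p2},{p1,p3},{p1,p4},{p1,p5},{p2,p4},{p2,p5},{p4,p5},{p1,p2,p4},{p1,p3,p5},{p2,p4,p5}}
  V12: {{p1,p5},{p3,p5},{p1,p3,p5}} {{p4,p5},{p2,p4,p5}}
  V13: {{p1},{p4},{p1,p2},{p1,p3},{p1,p4},{p1,p5},{p2,p4},{p4,p5},{p1,p2,p4},{p1,p3,p5},{p2,p4,p5}}
  V14: {{p1},{p4},{p1,p2},{p1,p3},{p1,p4},{p1,p5},{p2,p4},{p4,p5},{p1,p2,p4},{p1,p3,p5},{p2,p4,p5}}
  V23: {{p1,p5},{p1,p3,p5}} {{p4,p5},{p2,p4,p5}}
  V24: {{p1,p5},{p1,p3,p5}} {{p2,p5},{p4,p5},{p2,p4,p5}}
  V34: {{p1},{p4},{p1,p2},{p1,p3},{p1,p4},{p1,p5},{p2,p4},{p4,p5},{p1,p2,p4},{p1,p3,p5},{p2,p4,p5}}
  V123: {{p1,p5},{p1,p3,p5}} {{p4,p5},{p2,p4,p5}}
  V124: {{p1,p5},{p1,p3,p5}} {{p4,p5},{p2,p4,p5}}
  V134: {{p1},{p4},{p1,p2},{p1,p3},{p1,p4},{p1,p5},{p2,p4},{p4,p5},{p1,p2,p4},{p1,p3,p5},{p2,p4,p5}}
  V234: {{p1,p5},{p1,p3,p5}} {{p4,p5},{p2,p4,p5}}
  V1234: {{p1,p5},{p1,p3,p5}} {{p4,p5},{p2,p4,p5}}
C dims 4,9,7,2; δ0: rk 3, SNF 1^3; δ1: rk 5, SNF 1^5; δ2: rk 2, SNF 1^2
Ȟ^0 = (4 − 3) − 0 = 1, so Ȟ^0 ≅ Z
Ȟ^1 = (9 − 5) − 3 = 1, so Ȟ^1 ≅ Z
Ȟ^2 = (7 − 2) − 5 = 0, so Ȟ^2 ≅ 0

Ȟ^0 ≅ Z, Ȟ^1 ≅ Z and Ȟ^2 ≅ 0
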